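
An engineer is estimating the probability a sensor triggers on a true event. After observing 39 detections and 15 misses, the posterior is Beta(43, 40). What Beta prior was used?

A Beta(α, β) prior with s successes and f failures in binomial data gives a Beta(α+s, β+f) posterior.
Subtract the data counts: 43−39=4, 40−15=25.

Beta(4, 25)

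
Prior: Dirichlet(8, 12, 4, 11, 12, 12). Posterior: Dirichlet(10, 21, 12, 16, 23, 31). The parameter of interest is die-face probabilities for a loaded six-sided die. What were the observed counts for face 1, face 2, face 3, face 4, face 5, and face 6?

counts (2, 9, 8, 5, 11, 19)

For a Dirichlet(α) prior with multinomial counts c, the posterior is Dirichlet(α + c) componentwise.
Counts are posterior − prior componentwise: 10−8=2, 21−12=9, 12−4=8, 16−11=5, 23−12=11, 31−12=19.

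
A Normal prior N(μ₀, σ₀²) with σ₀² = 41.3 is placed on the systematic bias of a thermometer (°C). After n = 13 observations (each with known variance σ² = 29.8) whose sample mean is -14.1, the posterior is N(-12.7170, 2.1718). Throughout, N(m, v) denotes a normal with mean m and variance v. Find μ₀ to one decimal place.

μ₀ = 12.2

The posterior mean is a precision-weighted average: μ_n = (τ₀μ₀ + τ_data·x̄)/(τ₀+τ_data), with τ₀=1/σ₀² and τ_data=n/σ².
Here τ₀ = 1/41.3 = 0.024213 and τ_data = 13/29.8 = 0.436242, so τ_n = 0.460455.
Rearranging for μ₀: μ₀ = (μ_n·τ_n − τ_data·x̄)/τ₀ = (-12.7170·0.460455 − 0.436242·-14.1) / 0.024213 = 0.295406/0.024213 ≈ 12.2.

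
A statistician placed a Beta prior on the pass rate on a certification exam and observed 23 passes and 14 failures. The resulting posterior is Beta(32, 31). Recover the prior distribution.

Beta(9, 17)

A Beta(a, b) prior with s successes and f failures in binomial data gives a Beta(a+s, b+f) posterior.
Subtract the data counts: 32−23=9, 31−14=17.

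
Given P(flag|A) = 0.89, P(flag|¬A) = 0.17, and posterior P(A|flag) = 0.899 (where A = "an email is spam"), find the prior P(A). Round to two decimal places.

P(A) = 0.63

In odds form, posterior odds = prior odds × likelihood ratio, so prior odds = posterior odds ÷ LR.
Posterior odds = 0.899/(1−0.899) = 8.9010. LR = 0.89/0.17 = 5.2353.
Prior odds = 8.9010/5.2353 = 1.7002, so P(A) = 1.7002/(1+1.7002) ≈ 0.63.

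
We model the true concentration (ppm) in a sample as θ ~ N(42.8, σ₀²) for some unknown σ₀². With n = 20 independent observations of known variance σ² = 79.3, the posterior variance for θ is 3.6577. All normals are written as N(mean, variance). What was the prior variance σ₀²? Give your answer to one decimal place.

Posterior precision equals prior precision plus data precision: 1/σ_n² = 1/σ₀² + n/σ².
So 1/σ₀² = 1/3.6577 − 20/79.3 = 0.273396 − 0.252207 = 0.021189.
Hence σ₀² = 1/0.021189 ≈ 47.2.

σ₀² = 47.2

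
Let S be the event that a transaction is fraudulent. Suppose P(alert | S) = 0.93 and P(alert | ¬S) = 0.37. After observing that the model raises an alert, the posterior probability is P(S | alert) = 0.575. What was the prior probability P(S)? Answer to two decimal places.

P(S) = 0.35

In odds form, posterior odds = prior odds × likelihood ratio, so prior odds = posterior odds ÷ LR.
Posterior odds = 0.575/(1−0.575) = 1.3529. LR = 0.93/0.37 = 2.5135.
Prior odds = 1.3529/2.5135 = 0.5383, so P(S) = 0.5383/(1+0.5383) ≈ 0.35.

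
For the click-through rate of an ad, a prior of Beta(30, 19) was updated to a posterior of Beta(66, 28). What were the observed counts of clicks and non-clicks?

A Beta(α, β) prior with s successes and f failures in binomial data gives a Beta(α+s, β+f) posterior.
So s = 66 − 30 = 36 and f = 28 − 19 = 9.

36 clicks and 9 non-clicks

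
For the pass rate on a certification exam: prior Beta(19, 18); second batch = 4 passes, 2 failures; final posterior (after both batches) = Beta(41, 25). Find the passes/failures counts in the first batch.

18 passes and 5 failures

Because Beta–binomial updating is additive in the counts, the combined data contributed (α_post−α_prior, β_post−β_prior) successes and failures.
Total across both batches: 41−19=22 passes, 25−18=7 failures.
Subtract the second batch: 22−4=18 passes and 7−2=5 failures.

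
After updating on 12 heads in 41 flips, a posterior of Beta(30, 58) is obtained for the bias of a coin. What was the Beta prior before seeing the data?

Under Beta–binomial conjugacy the posterior parameters are (α+s, β+f).
So α = 30 − 12 = 18 and β = 58 − 29 = 29.

Beta(18, 29)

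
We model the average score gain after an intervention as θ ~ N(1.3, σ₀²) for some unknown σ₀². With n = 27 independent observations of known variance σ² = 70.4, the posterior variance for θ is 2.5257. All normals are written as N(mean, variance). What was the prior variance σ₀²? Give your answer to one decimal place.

σ₀² = 80.6

Posterior precision equals prior precision plus data precision: 1/σ_n² = 1/σ₀² + n/σ².
So 1/σ₀² = 1/2.5257 − 27/70.4 = 0.395930 − 0.383523 = 0.012407.
Hence σ₀² = 1/0.012407 ≈ 80.6.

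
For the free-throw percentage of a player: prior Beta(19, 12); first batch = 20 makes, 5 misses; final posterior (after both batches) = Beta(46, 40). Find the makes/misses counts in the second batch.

7 makes and 23 misses

Sequential conjugate updates are equivalent to a single update on the pooled data, so total successes = posterior α − prior α and total failures = posterior β − prior β.
Total across both batches: 46−19=27 makes, 40−12=28 misses.
Subtract the first batch: 27−20=7 makes and 28−5=23 misses.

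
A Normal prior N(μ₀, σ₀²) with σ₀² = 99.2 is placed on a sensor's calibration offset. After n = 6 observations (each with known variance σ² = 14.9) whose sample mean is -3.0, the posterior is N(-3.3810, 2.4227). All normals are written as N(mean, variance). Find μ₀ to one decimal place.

The posterior mean is a precision-weighted average: μ_n = (τ₀μ₀ + τ_data·x̄)/(τ₀+τ_data), with τ₀=1/σ₀² and τ_data=n/σ².
Here τ₀ = 1/99.2 = 0.010081 and τ_data = 6/14.9 = 0.402685, so τ_n = 0.412766.
Rearranging for μ₀: μ₀ = (μ_n·τ_n − τ_data·x̄)/τ₀ = (-3.3810·0.412766 − 0.402685·-3.0) / 0.010081 = -0.187507/0.010081 ≈ -18.6.

μ₀ = -18.6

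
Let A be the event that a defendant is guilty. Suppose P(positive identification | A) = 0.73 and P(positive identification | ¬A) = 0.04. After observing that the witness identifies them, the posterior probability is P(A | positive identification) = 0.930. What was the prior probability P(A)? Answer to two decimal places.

P(A) = 0.42

In odds form, posterior odds = prior odds × likelihood ratio, so prior odds = posterior odds ÷ LR.
Posterior odds = 0.930/(1−0.930) = 13.2857. LR = 0.73/0.04 = 18.2500.
Prior odds = 13.2857/18.2500 = 0.7280, so P(A) = 0.7280/(1+0.7280) ≈ 0.42.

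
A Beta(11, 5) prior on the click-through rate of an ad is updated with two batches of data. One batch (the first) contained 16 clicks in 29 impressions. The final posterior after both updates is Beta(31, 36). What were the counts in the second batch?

4 clicks and 18 non-clicks

Because Beta–binomial updating is additive in the counts, the combined data contributed (α_post−α_prior, β_post−β_prior) successes and failures.
Total across both batches: 31−11=20 clicks, 36−5=31 non-clicks.
Subtract the first batch: 20−16=4 clicks and 31−13=18 non-clicks.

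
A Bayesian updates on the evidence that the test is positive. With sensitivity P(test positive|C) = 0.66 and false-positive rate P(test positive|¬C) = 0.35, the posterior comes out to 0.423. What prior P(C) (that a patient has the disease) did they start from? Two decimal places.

In odds form, posterior odds = prior odds × likelihood ratio, so prior odds = posterior odds ÷ LR.
Posterior odds = 0.423/(1−0.423) = 0.7331. LR = 0.66/0.35 = 1.8857.
Prior odds = 0.7331/1.8857 = 0.3888, so P(C) = 0.3888/(1+0.3888) ≈ 0.28.

P(C) = 0.28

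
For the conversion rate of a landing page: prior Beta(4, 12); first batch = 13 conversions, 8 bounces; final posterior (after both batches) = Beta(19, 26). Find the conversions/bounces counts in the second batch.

2 conversions and 6 bounces

Because Beta–binomial updating is additive in the counts, the combined data contributed (α_post−α_prior, β_post−β_prior) successes and failures.
Total across both batches: 19−4=15 conversions, 26−12=14 bounces.
Subtract the first batch: 15−13=2 conversions and 14−8=6 bounces.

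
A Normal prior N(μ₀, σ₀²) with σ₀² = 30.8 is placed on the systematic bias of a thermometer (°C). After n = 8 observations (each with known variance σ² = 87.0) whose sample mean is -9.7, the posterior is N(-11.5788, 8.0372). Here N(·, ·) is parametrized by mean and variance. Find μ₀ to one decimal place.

The posterior mean is a precision-weighted average: μ_n = (τ₀μ₀ + τ_data·x̄)/(τ₀+τ_data), with τ₀=1/σ₀² and τ_data=n/σ².
Here τ₀ = 1/30.8 = 0.032468 and τ_data = 8/87.0 = 0.091954, so τ_n = 0.124422.
Rearranging for μ₀: μ₀ = (μ_n·τ_n − τ_data·x̄)/τ₀ = (-11.5788·0.124422 − 0.091954·-9.7) / 0.032468 = -0.548704/0.032468 ≈ -16.9.

μ₀ = -16.9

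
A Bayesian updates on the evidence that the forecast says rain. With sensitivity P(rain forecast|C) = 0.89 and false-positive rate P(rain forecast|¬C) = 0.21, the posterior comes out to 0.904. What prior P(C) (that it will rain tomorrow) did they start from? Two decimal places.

P(C) = 0.69

In odds form, posterior odds = prior odds × likelihood ratio, so prior odds = posterior odds ÷ LR.
Posterior odds = 0.904/(1−0.904) = 9.4167. LR = 0.89/0.21 = 4.2381.
Prior odds = 9.4167/4.2381 = 2.2219, so P(C) = 2.2219/(1+2.2219) ≈ 0.69.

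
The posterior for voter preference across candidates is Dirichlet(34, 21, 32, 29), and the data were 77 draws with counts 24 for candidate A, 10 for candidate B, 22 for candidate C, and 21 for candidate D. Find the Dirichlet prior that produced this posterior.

For a Dirichlet(α) prior with multinomial counts c, the posterior is Dirichlet(α + c) componentwise.
Subtract each count from the matching posterior parameter: 34−24=10, 21−10=11, 32−22=10, 29−21=8.

Dirichlet(10, 11, 10, 8)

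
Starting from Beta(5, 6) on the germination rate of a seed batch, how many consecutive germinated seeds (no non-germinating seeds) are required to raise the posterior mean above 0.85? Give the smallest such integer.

After k germinated seeds and 0 non-germinating seeds the posterior is Beta(5+k, 6), with mean (5+k)/(5+6+k).
Set (5+k)/(11+k) > 0.85 and solve: k > (0.85·11 − 5)/(1 − 0.85) = 29.000.
The smallest integer exceeding 29.000 is 30, and checking k=30: (35)/(41) = 0.8537 > 0.85.

k = 30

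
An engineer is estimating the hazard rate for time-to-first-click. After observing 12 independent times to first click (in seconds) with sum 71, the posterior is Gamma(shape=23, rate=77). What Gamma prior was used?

For an exponential likelihood with a Gamma(α, β) prior on the rate, n observations with total T give posterior Gamma(α+n, β+T).
So α = 23 − 12 = 11 and β = 77 − 71 = 6.

Gamma(shape=11, rate=6)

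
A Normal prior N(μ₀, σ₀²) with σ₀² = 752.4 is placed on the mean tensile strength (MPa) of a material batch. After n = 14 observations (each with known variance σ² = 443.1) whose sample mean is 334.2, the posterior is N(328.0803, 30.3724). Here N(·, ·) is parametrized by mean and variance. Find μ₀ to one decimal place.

μ₀ = 182.6

With known observation variance, the Normal–Normal posterior has precision τ_n = τ₀ + n/σ² and mean μ_n = (τ₀μ₀ + (n/σ²)x̄)/τ_n.
Here τ₀ = 1/752.4 = 0.001329 and τ_data = 14/443.1 = 0.031596, so τ_n = 0.032925.
Rearranging for μ₀: μ₀ = (μ_n·τ_n − τ_data·x̄)/τ₀ = (328.0803·0.032925 − 0.031596·334.2) / 0.001329 = 0.242661/0.001329 ≈ 182.6.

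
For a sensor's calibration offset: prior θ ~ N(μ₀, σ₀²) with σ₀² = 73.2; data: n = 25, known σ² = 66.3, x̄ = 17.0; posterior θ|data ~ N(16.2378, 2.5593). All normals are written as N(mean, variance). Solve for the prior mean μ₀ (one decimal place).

With known observation variance, the Normal–Normal posterior has precision τ_n = τ₀ + n/σ² and mean μ_n = (τ₀μ₀ + (n/σ²)x̄)/τ_n.
Here τ₀ = 1/73.2 = 0.013661 and τ_data = 25/66.3 = 0.377074, so τ_n = 0.390735.
Rearranging for μ₀: μ₀ = (μ_n·τ_n − τ_data·x̄)/τ₀ = (16.2378·0.390735 − 0.377074·17.0) / 0.013661 = -0.065581/0.013661 ≈ -4.8.

μ₀ = -4.8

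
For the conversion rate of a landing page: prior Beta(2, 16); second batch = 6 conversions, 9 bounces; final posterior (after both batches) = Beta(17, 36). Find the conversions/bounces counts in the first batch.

9 conversions and 11 bounces

Because Beta–binomial updating is additive in the counts, the combined data contributed (α_post−α_prior, β_post−β_prior) successes and failures.
Total across both batches: 17−2=15 conversions, 36−16=20 bounces.
Subtract the second batch: 15−6=9 conversions and 20−9=11 bounces.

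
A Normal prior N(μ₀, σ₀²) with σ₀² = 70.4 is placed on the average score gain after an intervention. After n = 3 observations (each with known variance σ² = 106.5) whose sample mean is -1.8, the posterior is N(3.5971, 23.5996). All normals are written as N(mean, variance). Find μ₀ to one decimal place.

The posterior mean is a precision-weighted average: μ_n = (τ₀μ₀ + τ_data·x̄)/(τ₀+τ_data), with τ₀=1/σ₀² and τ_data=n/σ².
Here τ₀ = 1/70.4 = 0.014205 and τ_data = 3/106.5 = 0.028169, so τ_n = 0.042374.
Rearranging for μ₀: μ₀ = (μ_n·τ_n − τ_data·x̄)/τ₀ = (3.5971·0.042374 − 0.028169·-1.8) / 0.014205 = 0.203128/0.014205 ≈ 14.3.

μ₀ = 14.3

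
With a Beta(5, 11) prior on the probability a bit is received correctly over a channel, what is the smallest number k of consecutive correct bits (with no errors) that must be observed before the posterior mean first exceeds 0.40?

After k correct bits and 0 errors the posterior is Beta(5+k, 11), with mean (5+k)/(5+11+k).
Set (5+k)/(16+k) > 0.40 and solve: k > (0.40·16 − 5)/(1 − 0.40) = 2.333.
The smallest integer exceeding 2.333 is 3.

k = 3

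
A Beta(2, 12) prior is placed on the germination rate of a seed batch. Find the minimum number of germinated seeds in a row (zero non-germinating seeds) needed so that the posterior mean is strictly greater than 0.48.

After k germinated seeds and 0 non-germinating seeds the posterior is Beta(2+k, 12), with mean (2+k)/(2+12+k).
Set (2+k)/(14+k) > 0.48 and solve: k > (0.48·14 − 2)/(1 − 0.48) = 9.077.
The smallest integer exceeding 9.077 is 10, and checking k=10: (12)/(24) = 0.5000 > 0.48.

k = 10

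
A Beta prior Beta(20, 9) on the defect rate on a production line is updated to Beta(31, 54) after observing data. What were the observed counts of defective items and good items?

11 defective items and 45 good items

A Beta(a, b) prior with s successes and f failures in binomial data gives a Beta(a+s, b+f) posterior.
Match parameters: s=31−20=11, f=54−9=45.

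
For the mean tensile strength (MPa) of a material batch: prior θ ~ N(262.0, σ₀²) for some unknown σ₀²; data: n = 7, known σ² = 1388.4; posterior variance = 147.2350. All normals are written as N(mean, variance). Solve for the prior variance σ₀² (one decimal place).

σ₀² = 571.4

For the Normal–Normal model with known σ², precisions add: τ_n = τ₀ + n/σ².
So 1/σ₀² = 1/147.2350 − 7/1388.4 = 0.006792 − 0.005042 = 0.001750.
Hence σ₀² = 1/0.001750 ≈ 571.4.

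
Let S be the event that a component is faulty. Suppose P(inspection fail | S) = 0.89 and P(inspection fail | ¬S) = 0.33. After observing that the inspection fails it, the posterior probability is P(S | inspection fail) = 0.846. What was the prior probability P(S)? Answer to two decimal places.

In odds form, posterior odds = prior odds × likelihood ratio, so prior odds = posterior odds ÷ LR.
Posterior odds = 0.846/(1−0.846) = 5.4935. LR = 0.89/0.33 = 2.6970.
Prior odds = 5.4935/2.6970 = 2.0369, so P(S) = 2.0369/(1+2.0369) ≈ 0.67.

P(S) = 0.67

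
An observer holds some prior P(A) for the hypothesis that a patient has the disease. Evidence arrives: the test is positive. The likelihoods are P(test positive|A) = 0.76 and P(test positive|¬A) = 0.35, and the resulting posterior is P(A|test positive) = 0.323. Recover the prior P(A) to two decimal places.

P(A) = 0.18

Bayes' rule in odds form gives O(A|E) = O(A)·[P(E|A)/P(E|¬A)], hence O(A) = O(A|E)/LR.
Posterior odds = 0.323/(1−0.323) = 0.4771. LR = 0.76/0.35 = 2.1714.
Prior odds = 0.4771/2.1714 = 0.2197, so P(A) = 0.2197/(1+0.2197) ≈ 0.18.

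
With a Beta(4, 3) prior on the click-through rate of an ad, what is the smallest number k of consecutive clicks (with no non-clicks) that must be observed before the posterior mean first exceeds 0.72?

After k clicks and 0 non-clicks the posterior is Beta(4+k, 3), with mean (4+k)/(4+3+k).
Set (4+k)/(7+k) > 0.72 and solve: k > (0.72·7 − 4)/(1 − 0.72) = 3.714.
The smallest integer exceeding 3.714 is 4.

k = 4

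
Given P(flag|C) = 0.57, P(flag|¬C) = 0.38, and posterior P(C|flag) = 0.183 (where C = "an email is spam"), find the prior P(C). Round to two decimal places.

Bayes' rule in odds form gives O(C|E) = O(C)·[P(E|C)/P(E|¬C)], hence O(C) = O(C|E)/LR.
Posterior odds = 0.183/(1−0.183) = 0.2240. LR = 0.57/0.38 = 1.5000.
Prior odds = 0.2240/1.5000 = 0.1493, so P(C) = 0.1493/(1+0.1493) ≈ 0.13.

P(C) = 0.13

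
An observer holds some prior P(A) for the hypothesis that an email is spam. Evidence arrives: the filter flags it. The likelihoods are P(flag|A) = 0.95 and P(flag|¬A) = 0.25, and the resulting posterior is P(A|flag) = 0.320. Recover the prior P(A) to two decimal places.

P(A) = 0.11

In odds form, posterior odds = prior odds × likelihood ratio, so prior odds = posterior odds ÷ LR.
Posterior odds = 0.320/(1−0.320) = 0.4706. LR = 0.95/0.25 = 3.8000.
Prior odds = 0.4706/3.8000 = 0.1238, so P(A) = 0.1238/(1+0.1238) ≈ 0.11.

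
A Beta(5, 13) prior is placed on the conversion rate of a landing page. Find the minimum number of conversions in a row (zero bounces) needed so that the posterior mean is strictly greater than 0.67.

k = 22

After k conversions and 0 bounces the posterior is Beta(5+k, 13), with mean (5+k)/(5+13+k).
Set (5+k)/(18+k) > 0.67 and solve: k > (0.67·18 − 5)/(1 − 0.67) = 21.394.
The smallest integer exceeding 21.394 is 22, and checking k=22: (27)/(40) = 0.6750 > 0.67.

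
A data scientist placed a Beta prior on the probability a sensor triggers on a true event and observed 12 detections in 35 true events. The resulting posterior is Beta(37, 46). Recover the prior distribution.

A Beta(α, β) prior with s successes and f failures in binomial data gives a Beta(α+s, β+f) posterior.
Subtract the data counts: 37−12=25, 46−23=23.

Beta(25, 23)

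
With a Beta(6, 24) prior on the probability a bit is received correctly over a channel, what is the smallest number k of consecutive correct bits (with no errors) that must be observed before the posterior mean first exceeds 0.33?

k = 6

After k correct bits and 0 errors the posterior is Beta(6+k, 24), with mean (6+k)/(6+24+k).
Set (6+k)/(30+k) > 0.33 and solve: k > (0.33·30 − 6)/(1 − 0.33) = 5.821.
The smallest integer exceeding 5.821 is 6.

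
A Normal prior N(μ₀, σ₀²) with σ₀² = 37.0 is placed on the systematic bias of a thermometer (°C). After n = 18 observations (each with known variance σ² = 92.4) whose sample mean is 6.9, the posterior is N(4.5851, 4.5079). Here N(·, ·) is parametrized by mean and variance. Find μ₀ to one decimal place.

With known observation variance, the Normal–Normal posterior has precision τ_n = τ₀ + n/σ² and mean μ_n = (τ₀μ₀ + (n/σ²)x̄)/τ_n.
Here τ₀ = 1/37.0 = 0.027027 and τ_data = 18/92.4 = 0.194805, so τ_n = 0.221832.
Rearranging for μ₀: μ₀ = (μ_n·τ_n − τ_data·x̄)/τ₀ = (4.5851·0.221832 − 0.194805·6.9) / 0.027027 = -0.327033/0.027027 ≈ -12.1.

μ₀ = -12.1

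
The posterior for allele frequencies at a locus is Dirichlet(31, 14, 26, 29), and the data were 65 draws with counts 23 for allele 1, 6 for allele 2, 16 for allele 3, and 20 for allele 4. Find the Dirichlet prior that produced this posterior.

For a Dirichlet(α) prior with multinomial counts c, the posterior is Dirichlet(α + c) componentwise.
Subtract each count from the matching posterior parameter: 31−23=8, 14−6=8, 26−16=10, 29−20=9.

Dirichlet(8, 8, 10, 9)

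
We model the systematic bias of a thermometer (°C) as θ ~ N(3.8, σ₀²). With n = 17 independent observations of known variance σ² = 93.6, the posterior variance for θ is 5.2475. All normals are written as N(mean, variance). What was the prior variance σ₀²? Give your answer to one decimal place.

σ₀² = 111.8

Posterior precision equals prior precision plus data precision: 1/σ_n² = 1/σ₀² + n/σ².
So 1/σ₀² = 1/5.2475 − 17/93.6 = 0.190567 − 0.181624 = 0.008943.
Hence σ₀² = 1/0.008943 ≈ 111.8.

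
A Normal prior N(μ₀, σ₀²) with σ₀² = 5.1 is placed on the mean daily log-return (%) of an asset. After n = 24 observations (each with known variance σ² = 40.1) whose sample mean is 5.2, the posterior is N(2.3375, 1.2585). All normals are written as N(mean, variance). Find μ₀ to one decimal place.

The posterior mean is a precision-weighted average: μ_n = (τ₀μ₀ + τ_data·x̄)/(τ₀+τ_data), with τ₀=1/σ₀² and τ_data=n/σ².
Here τ₀ = 1/5.1 = 0.196078 and τ_data = 24/40.1 = 0.598504, so τ_n = 0.794582.
Rearranging for μ₀: μ₀ = (μ_n·τ_n − τ_data·x̄)/τ₀ = (2.3375·0.794582 − 0.598504·5.2) / 0.196078 = -1.254885/0.196078 ≈ -6.4.

μ₀ = -6.4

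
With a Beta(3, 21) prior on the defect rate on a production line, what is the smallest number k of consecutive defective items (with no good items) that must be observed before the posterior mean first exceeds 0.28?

After k defective items and 0 good items the posterior is Beta(3+k, 21), with mean (3+k)/(3+21+k).
Set (3+k)/(24+k) > 0.28 and solve: k > (0.28·24 − 3)/(1 − 0.28) = 5.167.
The smallest integer exceeding 5.167 is 6, and checking k=6: (9)/(30) = 0.3000 > 0.28.

k = 6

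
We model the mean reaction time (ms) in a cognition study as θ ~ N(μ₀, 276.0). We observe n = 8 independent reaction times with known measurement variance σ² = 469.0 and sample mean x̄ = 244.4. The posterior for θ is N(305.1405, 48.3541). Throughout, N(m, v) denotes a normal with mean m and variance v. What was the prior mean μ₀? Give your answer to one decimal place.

μ₀ = 591.1

The posterior mean is a precision-weighted average: μ_n = (τ₀μ₀ + τ_data·x̄)/(τ₀+τ_data), with τ₀=1/σ₀² and τ_data=n/σ².
Here τ₀ = 1/276.0 = 0.003623 and τ_data = 8/469.0 = 0.017058, so τ_n = 0.020681.
Rearranging for μ₀: μ₀ = (μ_n·τ_n − τ_data·x̄)/τ₀ = (305.1405·0.020681 − 0.017058·244.4) / 0.003623 = 2.141635/0.003623 ≈ 591.1.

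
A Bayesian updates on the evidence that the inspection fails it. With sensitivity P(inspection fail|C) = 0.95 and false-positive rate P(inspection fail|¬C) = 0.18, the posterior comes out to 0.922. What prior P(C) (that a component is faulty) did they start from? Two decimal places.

P(C) = 0.69

Bayes' rule in odds form gives O(C|E) = O(C)·[P(E|C)/P(E|¬C)], hence O(C) = O(C|E)/LR.
Posterior odds = 0.922/(1−0.922) = 11.8205. LR = 0.95/0.18 = 5.2778.
Prior odds = 11.8205/5.2778 = 2.2397, so P(C) = 2.2397/(1+2.2397) ≈ 0.69.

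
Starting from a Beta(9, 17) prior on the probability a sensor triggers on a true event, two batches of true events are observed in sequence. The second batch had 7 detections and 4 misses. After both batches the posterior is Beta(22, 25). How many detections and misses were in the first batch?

6 detections and 4 misses

Sequential conjugate updates are equivalent to a single update on the pooled data, so total successes = posterior α − prior α and total failures = posterior β − prior β.
Total across both batches: 22−9=13 detections, 25−17=8 misses.
Subtract the second batch: 13−7=6 detections and 8−4=4 misses.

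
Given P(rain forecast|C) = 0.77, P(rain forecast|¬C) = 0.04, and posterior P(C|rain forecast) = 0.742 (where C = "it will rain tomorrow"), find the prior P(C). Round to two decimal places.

P(C) = 0.13

Bayes' rule in odds form gives O(C|E) = O(C)·[P(E|C)/P(E|¬C)], hence O(C) = O(C|E)/LR.
Posterior odds = 0.742/(1−0.742) = 2.8760. LR = 0.77/0.04 = 19.2500.
Prior odds = 2.8760/19.2500 = 0.1494, so P(C) = 0.1494/(1+0.1494) ≈ 0.13.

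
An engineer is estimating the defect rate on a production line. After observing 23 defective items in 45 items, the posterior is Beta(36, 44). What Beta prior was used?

Beta(13, 22)

Under Beta–binomial conjugacy the posterior parameters are (α+s, β+f).
So α = 36 − 23 = 13 and β = 44 − 22 = 22.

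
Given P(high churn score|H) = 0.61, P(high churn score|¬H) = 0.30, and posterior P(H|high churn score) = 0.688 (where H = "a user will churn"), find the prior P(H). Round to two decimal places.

P(H) = 0.52

In odds form, posterior odds = prior odds × likelihood ratio, so prior odds = posterior odds ÷ LR.
Posterior odds = 0.688/(1−0.688) = 2.2051. LR = 0.61/0.30 = 2.0333.
Prior odds = 2.2051/2.0333 = 1.0845, so P(H) = 1.0845/(1+1.0845) ≈ 0.52.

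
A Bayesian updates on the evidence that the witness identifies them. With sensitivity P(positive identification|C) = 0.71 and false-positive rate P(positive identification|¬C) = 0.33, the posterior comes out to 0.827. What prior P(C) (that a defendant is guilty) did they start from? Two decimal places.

P(C) = 0.69

In odds form, posterior odds = prior odds × likelihood ratio, so prior odds = posterior odds ÷ LR.
Posterior odds = 0.827/(1−0.827) = 4.7803. LR = 0.71/0.33 = 2.1515.
Prior odds = 4.7803/2.1515 = 2.2218, so P(C) = 2.2218/(1+2.2218) ≈ 0.69.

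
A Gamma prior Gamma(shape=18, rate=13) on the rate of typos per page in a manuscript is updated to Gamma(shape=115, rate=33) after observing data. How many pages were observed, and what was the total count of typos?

n = 20 pages with total 97 typos

Gamma–Poisson conjugacy: posterior shape = α + Σxᵢ, posterior rate = β + n.
Matching: Σxᵢ = 115 − 18 = 97 and n = 33 − 13 = 20.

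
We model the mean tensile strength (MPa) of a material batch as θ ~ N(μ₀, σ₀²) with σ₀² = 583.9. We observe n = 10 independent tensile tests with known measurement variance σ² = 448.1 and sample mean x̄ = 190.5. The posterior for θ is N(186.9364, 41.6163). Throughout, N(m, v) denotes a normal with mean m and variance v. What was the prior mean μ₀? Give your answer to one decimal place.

μ₀ = 140.5

The posterior mean is a precision-weighted average: μ_n = (τ₀μ₀ + τ_data·x̄)/(τ₀+τ_data), with τ₀=1/σ₀² and τ_data=n/σ².
Here τ₀ = 1/583.9 = 0.001713 and τ_data = 10/448.1 = 0.022316, so τ_n = 0.024029.
Rearranging for μ₀: μ₀ = (μ_n·τ_n − τ_data·x̄)/τ₀ = (186.9364·0.024029 − 0.022316·190.5) / 0.001713 = 0.240697/0.001713 ≈ 140.5.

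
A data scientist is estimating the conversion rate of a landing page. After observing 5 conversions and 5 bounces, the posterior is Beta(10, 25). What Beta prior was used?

Beta(5, 20)

A Beta(α, β) prior with s successes and f failures in binomial data gives a Beta(α+s, β+f) posterior.
Subtract the data counts: 10−5=5, 25−5=20.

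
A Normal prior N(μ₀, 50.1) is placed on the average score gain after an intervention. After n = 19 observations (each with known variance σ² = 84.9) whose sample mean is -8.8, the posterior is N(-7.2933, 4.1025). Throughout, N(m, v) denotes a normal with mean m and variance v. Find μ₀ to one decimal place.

μ₀ = 9.6

The posterior mean is a precision-weighted average: μ_n = (τ₀μ₀ + τ_data·x̄)/(τ₀+τ_data), with τ₀=1/σ₀² and τ_data=n/σ².
Here τ₀ = 1/50.1 = 0.019960 and τ_data = 19/84.9 = 0.223793, so τ_n = 0.243753.
Rearranging for μ₀: μ₀ = (μ_n·τ_n − τ_data·x̄)/τ₀ = (-7.2933·0.243753 − 0.223793·-8.8) / 0.019960 = 0.191615/0.019960 ≈ 9.6.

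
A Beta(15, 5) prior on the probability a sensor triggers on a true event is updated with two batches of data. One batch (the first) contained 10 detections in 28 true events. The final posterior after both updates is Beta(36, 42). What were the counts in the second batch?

11 detections and 19 misses

Sequential conjugate updates are equivalent to a single update on the pooled data, so total successes = posterior α − prior α and total failures = posterior β − prior β.
Total across both batches: 36−15=21 detections, 42−5=37 misses.
Subtract the first batch: 21−10=11 detections and 37−18=19 misses.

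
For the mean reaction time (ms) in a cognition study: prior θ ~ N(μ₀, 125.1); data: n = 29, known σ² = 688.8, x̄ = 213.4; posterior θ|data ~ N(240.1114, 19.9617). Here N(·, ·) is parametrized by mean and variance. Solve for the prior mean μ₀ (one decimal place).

The posterior mean is a precision-weighted average: μ_n = (τ₀μ₀ + τ_data·x̄)/(τ₀+τ_data), with τ₀=1/σ₀² and τ_data=n/σ².
Here τ₀ = 1/125.1 = 0.007994 and τ_data = 29/688.8 = 0.042102, so τ_n = 0.050096.
Rearranging for μ₀: μ₀ = (μ_n·τ_n − τ_data·x̄)/τ₀ = (240.1114·0.050096 − 0.042102·213.4) / 0.007994 = 3.044054/0.007994 ≈ 380.8.

μ₀ = 380.8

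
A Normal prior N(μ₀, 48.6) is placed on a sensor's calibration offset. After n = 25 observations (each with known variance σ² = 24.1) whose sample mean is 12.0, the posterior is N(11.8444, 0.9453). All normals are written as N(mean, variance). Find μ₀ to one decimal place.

The posterior mean is a precision-weighted average: μ_n = (τ₀μ₀ + τ_data·x̄)/(τ₀+τ_data), with τ₀=1/σ₀² and τ_data=n/σ².
Here τ₀ = 1/48.6 = 0.020576 and τ_data = 25/24.1 = 1.037344, so τ_n = 1.057920.
Rearranging for μ₀: μ₀ = (μ_n·τ_n − τ_data·x̄)/τ₀ = (11.8444·1.057920 − 1.037344·12.0) / 0.020576 = 0.082300/0.020576 ≈ 4.0.

μ₀ = 4.0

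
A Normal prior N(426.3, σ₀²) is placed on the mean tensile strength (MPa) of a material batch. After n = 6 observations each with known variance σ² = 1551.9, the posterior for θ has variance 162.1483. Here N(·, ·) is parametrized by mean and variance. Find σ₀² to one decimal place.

For the Normal–Normal model with known σ², precisions add: τ_n = τ₀ + n/σ².
So 1/σ₀² = 1/162.1483 − 6/1551.9 = 0.006167 − 0.003866 = 0.002301.
Hence σ₀² = 1/0.002301 ≈ 434.6.

σ₀² = 434.6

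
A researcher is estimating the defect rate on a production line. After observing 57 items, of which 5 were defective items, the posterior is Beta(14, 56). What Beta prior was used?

A Beta(α, β) prior with s successes and f failures in binomial data gives a Beta(α+s, β+f) posterior.
Subtract the data counts: 14−5=9, 56−52=4.

Beta(9, 4)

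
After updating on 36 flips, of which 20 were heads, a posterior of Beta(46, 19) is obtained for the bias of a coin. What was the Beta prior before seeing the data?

Beta(26, 3)

Beta is conjugate to the binomial likelihood: posterior = Beta(a+s, b+f).
So a = 46 − 20 = 26 and b = 19 − 16 = 3.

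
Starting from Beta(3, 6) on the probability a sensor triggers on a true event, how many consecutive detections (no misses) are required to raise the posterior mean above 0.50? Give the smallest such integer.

k = 4

After k detections and 0 misses the posterior is Beta(3+k, 6), with mean (3+k)/(3+6+k).
Set (3+k)/(9+k) > 0.50 and solve: k > (0.50·9 − 3)/(1 − 0.50) = 3.000.
The smallest integer exceeding 3.000 is 4, and checking k=4: (7)/(13) = 0.5385 > 0.50.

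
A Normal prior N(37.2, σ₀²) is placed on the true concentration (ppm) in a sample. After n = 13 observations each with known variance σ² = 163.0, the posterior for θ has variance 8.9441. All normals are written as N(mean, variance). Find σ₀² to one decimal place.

σ₀² = 31.2

Posterior precision equals prior precision plus data precision: 1/σ_n² = 1/σ₀² + n/σ².
So 1/σ₀² = 1/8.9441 − 13/163.0 = 0.111806 − 0.079755 = 0.032051.
Hence σ₀² = 1/0.032051 ≈ 31.2.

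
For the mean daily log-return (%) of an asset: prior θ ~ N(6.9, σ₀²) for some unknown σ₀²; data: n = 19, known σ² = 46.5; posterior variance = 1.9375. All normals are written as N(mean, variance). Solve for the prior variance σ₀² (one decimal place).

For the Normal–Normal model with known σ², precisions add: τ_n = τ₀ + n/σ².
So 1/σ₀² = 1/1.9375 − 19/46.5 = 0.516129 − 0.408602 = 0.107527.
Hence σ₀² = 1/0.107527 ≈ 9.3.

σ₀² = 9.3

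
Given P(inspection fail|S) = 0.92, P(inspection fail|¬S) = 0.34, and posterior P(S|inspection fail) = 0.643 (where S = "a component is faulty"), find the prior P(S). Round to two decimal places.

P(S) = 0.40

In odds form, posterior odds = prior odds × likelihood ratio, so prior odds = posterior odds ÷ LR.
Posterior odds = 0.643/(1−0.643) = 1.8011. LR = 0.92/0.34 = 2.7059.
Prior odds = 1.8011/2.7059 = 0.6656, so P(S) = 0.6656/(1+0.6656) ≈ 0.40.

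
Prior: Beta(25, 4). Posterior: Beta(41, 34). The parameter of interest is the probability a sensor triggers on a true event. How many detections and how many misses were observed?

16 detections and 30 misses

Beta is conjugate to the binomial likelihood: posterior = Beta(a+s, b+f).
Match parameters: s=41−25=16, f=34−4=30.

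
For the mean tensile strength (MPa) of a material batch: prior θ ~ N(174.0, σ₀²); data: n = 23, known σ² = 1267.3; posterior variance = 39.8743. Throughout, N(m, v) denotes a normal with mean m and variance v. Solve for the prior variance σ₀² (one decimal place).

Posterior precision equals prior precision plus data precision: 1/σ_n² = 1/σ₀² + n/σ².
So 1/σ₀² = 1/39.8743 − 23/1267.3 = 0.025079 − 0.018149 = 0.006930.
Hence σ₀² = 1/0.006930 ≈ 144.3.

σ₀² = 144.3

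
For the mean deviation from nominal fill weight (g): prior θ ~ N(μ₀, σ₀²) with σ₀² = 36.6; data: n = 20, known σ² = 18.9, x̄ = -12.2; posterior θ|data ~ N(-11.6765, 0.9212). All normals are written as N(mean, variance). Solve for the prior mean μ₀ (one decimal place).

μ₀ = 8.6

With known observation variance, the Normal–Normal posterior has precision τ_n = τ₀ + n/σ² and mean μ_n = (τ₀μ₀ + (n/σ²)x̄)/τ_n.
Here τ₀ = 1/36.6 = 0.027322 and τ_data = 20/18.9 = 1.058201, so τ_n = 1.085523.
Rearranging for μ₀: μ₀ = (μ_n·τ_n − τ_data·x̄)/τ₀ = (-11.6765·1.085523 − 1.058201·-12.2) / 0.027322 = 0.234943/0.027322 ≈ 8.6.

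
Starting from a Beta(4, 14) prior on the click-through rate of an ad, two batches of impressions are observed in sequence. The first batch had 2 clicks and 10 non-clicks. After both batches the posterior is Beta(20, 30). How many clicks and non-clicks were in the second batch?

14 clicks and 6 non-clicks

Sequential conjugate updates are equivalent to a single update on the pooled data, so total successes = posterior α − prior α and total failures = posterior β − prior β.
Total across both batches: 20−4=16 clicks, 30−14=16 non-clicks.
Subtract the first batch: 16−2=14 clicks and 16−10=6 non-clicks.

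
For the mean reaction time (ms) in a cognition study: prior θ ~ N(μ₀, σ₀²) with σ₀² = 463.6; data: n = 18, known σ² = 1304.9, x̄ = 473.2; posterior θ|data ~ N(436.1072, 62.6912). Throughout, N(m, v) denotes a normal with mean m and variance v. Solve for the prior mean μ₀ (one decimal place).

With known observation variance, the Normal–Normal posterior has precision τ_n = τ₀ + n/σ² and mean μ_n = (τ₀μ₀ + (n/σ²)x̄)/τ_n.
Here τ₀ = 1/463.6 = 0.002157 and τ_data = 18/1304.9 = 0.013794, so τ_n = 0.015951.
Rearranging for μ₀: μ₀ = (μ_n·τ_n − τ_data·x̄)/τ₀ = (436.1072·0.015951 − 0.013794·473.2) / 0.002157 = 0.429025/0.002157 ≈ 198.9.

μ₀ = 198.9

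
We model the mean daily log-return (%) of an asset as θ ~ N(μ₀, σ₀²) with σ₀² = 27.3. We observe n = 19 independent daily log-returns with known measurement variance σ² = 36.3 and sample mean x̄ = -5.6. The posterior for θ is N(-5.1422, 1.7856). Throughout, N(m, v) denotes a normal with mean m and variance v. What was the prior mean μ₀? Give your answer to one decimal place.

The posterior mean is a precision-weighted average: μ_n = (τ₀μ₀ + τ_data·x̄)/(τ₀+τ_data), with τ₀=1/σ₀² and τ_data=n/σ².
Here τ₀ = 1/27.3 = 0.036630 and τ_data = 19/36.3 = 0.523416, so τ_n = 0.560046.
Rearranging for μ₀: μ₀ = (μ_n·τ_n − τ_data·x̄)/τ₀ = (-5.1422·0.560046 − 0.523416·-5.6) / 0.036630 = 0.051261/0.036630 ≈ 1.4.

μ₀ = 1.4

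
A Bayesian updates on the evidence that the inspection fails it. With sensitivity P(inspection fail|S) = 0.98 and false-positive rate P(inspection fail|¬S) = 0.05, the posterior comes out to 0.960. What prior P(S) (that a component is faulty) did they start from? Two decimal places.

P(S) = 0.55

Bayes' rule in odds form gives O(S|E) = O(S)·[P(E|S)/P(E|¬S)], hence O(S) = O(S|E)/LR.
Posterior odds = 0.960/(1−0.960) = 24.0000. LR = 0.98/0.05 = 19.6000.
Prior odds = 24.0000/19.6000 = 1.2245, so P(S) = 1.2245/(1+1.2245) ≈ 0.55.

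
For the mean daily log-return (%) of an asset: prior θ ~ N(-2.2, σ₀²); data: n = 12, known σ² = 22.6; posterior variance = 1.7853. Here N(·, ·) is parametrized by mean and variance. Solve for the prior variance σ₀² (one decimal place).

Posterior precision equals prior precision plus data precision: 1/σ_n² = 1/σ₀² + n/σ².
So 1/σ₀² = 1/1.7853 − 12/22.6 = 0.560130 − 0.530973 = 0.029157.
Hence σ₀² = 1/0.029157 ≈ 34.3.

σ₀² = 34.3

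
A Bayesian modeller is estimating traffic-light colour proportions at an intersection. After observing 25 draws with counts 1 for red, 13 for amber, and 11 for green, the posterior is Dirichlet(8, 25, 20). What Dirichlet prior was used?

For a Dirichlet(α) prior with multinomial counts c, the posterior is Dirichlet(α + c) componentwise.
Subtract each count from the matching posterior parameter: 8−1=7, 25−13=12, 20−11=9.

Dirichlet(7, 12, 9)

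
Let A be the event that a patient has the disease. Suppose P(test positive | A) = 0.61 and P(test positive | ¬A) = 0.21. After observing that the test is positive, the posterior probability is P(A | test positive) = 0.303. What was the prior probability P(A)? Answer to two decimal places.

P(A) = 0.13

Bayes' rule in odds form gives O(A|E) = O(A)·[P(E|A)/P(E|¬A)], hence O(A) = O(A|E)/LR.
Posterior odds = 0.303/(1−0.303) = 0.4347. LR = 0.61/0.21 = 2.9048.
Prior odds = 0.4347/2.9048 = 0.1496, so P(A) = 0.1496/(1+0.1496) ≈ 0.13.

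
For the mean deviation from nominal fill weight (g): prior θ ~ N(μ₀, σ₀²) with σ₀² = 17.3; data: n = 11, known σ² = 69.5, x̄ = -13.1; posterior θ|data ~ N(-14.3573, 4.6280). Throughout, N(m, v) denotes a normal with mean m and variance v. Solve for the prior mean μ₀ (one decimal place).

With known observation variance, the Normal–Normal posterior has precision τ_n = τ₀ + n/σ² and mean μ_n = (τ₀μ₀ + (n/σ²)x̄)/τ_n.
Here τ₀ = 1/17.3 = 0.057803 and τ_data = 11/69.5 = 0.158273, so τ_n = 0.216076.
Rearranging for μ₀: μ₀ = (μ_n·τ_n − τ_data·x̄)/τ₀ = (-14.3573·0.216076 − 0.158273·-13.1) / 0.057803 = -1.028892/0.057803 ≈ -17.8.

μ₀ = -17.8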